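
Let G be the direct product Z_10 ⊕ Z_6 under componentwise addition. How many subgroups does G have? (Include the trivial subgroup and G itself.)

|G| = 60, so by Lagrange every subgroup order divides 60. Divisors: 1, 2, 3, 4, 5, 6, 10, 12, 15, 20, 30, 60.
Subgroups by order — order 1: 1; order 2: 3; order 3: 1; order 4: 1; order 5: 1; order 6: 3; order 10: 3; order 12: 1; order 15: 1; order 20: 1; order 30: 3; order 60: 1.
Total: 1 + 3 + 1 + 1 + 1 + 3 + 3 + 1 + 1 + 1 + 3 + 1 = 20.

20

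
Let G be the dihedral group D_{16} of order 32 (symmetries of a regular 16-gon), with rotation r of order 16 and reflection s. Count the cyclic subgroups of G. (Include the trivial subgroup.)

21

Each element a generates a cyclic subgroup ⟨a⟩; distinct elements may generate the same one (a cyclic group of order d has φ(d) generators).
Cyclic subgroups by order — order 1: 1; order 2: 17; order 4: 1; order 8: 1; order 16: 1.
Total: 21.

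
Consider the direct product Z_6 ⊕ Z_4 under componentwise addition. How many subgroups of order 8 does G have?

1

|G| = 24 and 8 | 24, so subgroups of order 8 are possible by Lagrange.
The subgroups of order 8 are: {(0,0), (0,1), (0,2), (0,3), (3,0), (3,1), (3,2), (3,3)}.
So G has 1 subgroup of order 8.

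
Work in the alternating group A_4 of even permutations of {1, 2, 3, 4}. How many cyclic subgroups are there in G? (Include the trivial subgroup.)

Each element a generates a cyclic subgroup ⟨a⟩; distinct elements may generate the same one (a cyclic group of order d has φ(d) generators).
Cyclic subgroups by order — order 1: 1; order 2: 3; order 3: 4.
Total: 8.

8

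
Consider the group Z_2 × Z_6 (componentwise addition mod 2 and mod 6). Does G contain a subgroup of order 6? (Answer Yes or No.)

6 | 12. A subgroup of order 6 is {(0,0), (0,1), (0,2), (0,3), (0,4), (0,5)}.

Yes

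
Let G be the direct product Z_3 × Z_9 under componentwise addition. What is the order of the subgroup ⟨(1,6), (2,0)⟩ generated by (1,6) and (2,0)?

9

|⟨(1,6)⟩| = 3 and |⟨(2,0)⟩| = 3, so |H| is a multiple of lcm(3, 3) = 3 and divides |G| = 27.
Closing under the operation: H = {(0,0), (0,3), (0,6), (1,0), (1,3), (1,6), (2,0), (2,3), (2,6)}, so |H| = 9.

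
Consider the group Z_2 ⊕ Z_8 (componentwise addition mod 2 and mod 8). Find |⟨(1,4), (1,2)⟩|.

8

|⟨(1,4)⟩| = 2 and |⟨(1,2)⟩| = 4, so |H| is a multiple of lcm(2, 4) = 4 and divides |G| = 16.
Closing under the operation: H = {(0,0), (0,2), (0,4), (0,6), (1,0), (1,2), (1,4), (1,6)}, so |H| = 8.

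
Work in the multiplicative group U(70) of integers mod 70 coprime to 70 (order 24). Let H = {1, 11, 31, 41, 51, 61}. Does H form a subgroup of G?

Yes

|H| = 6 divides |G| = 24, consistent with Lagrange.
H contains the identity, every element's inverse is in H, and H is closed under ·: it is a subgroup.
In fact H = ⟨61⟩.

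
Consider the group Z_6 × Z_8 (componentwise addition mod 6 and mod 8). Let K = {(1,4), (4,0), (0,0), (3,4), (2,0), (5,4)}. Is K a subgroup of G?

Yes

|K| = 6 divides |G| = 48, consistent with Lagrange.
K contains the identity, every element's inverse is in K, and K is closed under +: it is a subgroup.
In fact K = ⟨(5,4)⟩.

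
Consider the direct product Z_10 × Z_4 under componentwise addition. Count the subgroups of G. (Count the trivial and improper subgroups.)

|G| = 40, so by Lagrange every subgroup order divides 40. Divisors: 1, 2, 4, 5, 8, 10, 20, 40.
Subgroups by order — order 1: 1; order 2: 3; order 4: 3; order 5: 1; order 8: 1; order 10: 3; order 20: 3; order 40: 1.
Total: 1 + 3 + 3 + 1 + 1 + 3 + 3 + 1 = 16.

16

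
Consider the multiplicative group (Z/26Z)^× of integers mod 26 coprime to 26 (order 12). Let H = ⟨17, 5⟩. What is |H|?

|⟨17⟩| = 6 and |⟨5⟩| = 4, so |H| is a multiple of lcm(6, 4) = 12 and divides |G| = 12.
Closing {17, 5} under the group operation gives all of G, so |H| = 12.

12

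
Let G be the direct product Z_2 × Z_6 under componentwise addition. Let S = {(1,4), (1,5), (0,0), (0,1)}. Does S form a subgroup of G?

No

(0,1) ∈ S but its inverse (0,5) ∉ S, so S is not a subgroup.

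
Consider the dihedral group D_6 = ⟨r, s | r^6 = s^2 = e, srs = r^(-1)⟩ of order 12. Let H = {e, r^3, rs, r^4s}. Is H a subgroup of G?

Yes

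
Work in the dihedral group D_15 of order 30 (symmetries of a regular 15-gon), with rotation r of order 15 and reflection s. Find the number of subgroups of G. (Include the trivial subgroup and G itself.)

|G| = 30, so by Lagrange every subgroup order divides 30. Divisors: 1, 2, 3, 5, 6, 10, 15, 30.
Subgroups by order — order 1: 1; order 2: 15; order 3: 1; order 5: 1; order 6: 5; order 10: 3; order 15: 1; order 30: 1.
Total: 1 + 15 + 1 + 1 + 5 + 3 + 1 + 1 = 28.

28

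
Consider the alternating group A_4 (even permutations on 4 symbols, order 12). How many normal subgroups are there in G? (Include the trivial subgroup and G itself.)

3

G has 10 subgroups. Checking conjugation-invariance by order — order 1: 1/1 normal; order 2: 0/3 normal; order 3: 0/4 normal; order 4: 1/1 normal; order 12: 1/1 normal.
Total normal subgroups: 3.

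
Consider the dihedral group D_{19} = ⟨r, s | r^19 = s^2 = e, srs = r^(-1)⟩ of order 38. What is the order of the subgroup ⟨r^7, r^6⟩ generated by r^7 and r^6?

19

|⟨r^7⟩| = 19 and |⟨r^6⟩| = 19, so |H| is a multiple of lcm(19, 19) = 19 and divides |G| = 38.
Closing under the operation: H = {e, r, r^2, r^3, r^4, r^5, r^6, r^7, r^8, r^9, r^10, r^11, r^12, r^13, r^14, r^15, r^16, r^17, r^18}, so |H| = 19.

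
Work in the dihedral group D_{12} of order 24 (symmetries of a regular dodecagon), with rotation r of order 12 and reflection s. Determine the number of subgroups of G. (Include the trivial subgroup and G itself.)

34

|G| = 24, so by Lagrange every subgroup order divides 24. Divisors: 1, 2, 3, 4, 6, 8, 12, 24.
Subgroups by order — order 1: 1; order 2: 13; order 3: 1; order 4: 7; order 6: 5; order 8: 3; order 12: 3; order 24: 1.
Total: 1 + 13 + 1 + 7 + 5 + 3 + 3 + 1 = 34.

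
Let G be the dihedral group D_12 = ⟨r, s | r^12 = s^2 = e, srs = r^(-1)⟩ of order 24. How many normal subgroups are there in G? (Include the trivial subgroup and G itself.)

9

G has 34 subgroups. Checking conjugation-invariance by order — order 1: 1/1 normal; order 2: 1/13 normal; order 3: 1/1 normal; order 4: 1/7 normal; order 6: 1/5 normal; order 8: 0/3 normal; order 12: 3/3 normal; order 24: 1/1 normal.
Total normal subgroups: 9.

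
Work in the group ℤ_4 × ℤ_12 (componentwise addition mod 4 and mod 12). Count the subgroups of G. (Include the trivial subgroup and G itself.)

30

|G| = 48, so by Lagrange every subgroup order divides 48. Divisors: 1, 2, 3, 4, 6, 8, 12, 16, 24, 48.
Subgroups by order — order 1: 1; order 2: 3; order 3: 1; order 4: 7; order 6: 3; order 8: 3; order 12: 7; order 16: 1; order 24: 3; order 48: 1.
Total: 1 + 3 + 1 + 7 + 3 + 3 + 7 + 1 + 3 + 1 = 30.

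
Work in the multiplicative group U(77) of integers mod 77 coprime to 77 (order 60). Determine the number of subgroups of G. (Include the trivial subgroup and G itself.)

|G| = 60, so by Lagrange every subgroup order divides 60. Divisors: 1, 2, 3, 4, 5, 6, 10, 12, 15, 20, 30, 60.
Subgroups by order — order 1: 1; order 2: 3; order 3: 1; order 4: 1; order 5: 1; order 6: 3; order 10: 3; order 12: 1; order 15: 1; order 20: 1; order 30: 3; order 60: 1.
Total: 1 + 3 + 1 + 1 + 1 + 3 + 3 + 1 + 1 + 1 + 3 + 1 = 20.

20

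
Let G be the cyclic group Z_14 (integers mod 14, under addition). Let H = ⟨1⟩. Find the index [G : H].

|⟨1⟩| = 14 and |G| = 14.
By Lagrange, [G : H] = |G|/|H| = 14/14 = 1.

1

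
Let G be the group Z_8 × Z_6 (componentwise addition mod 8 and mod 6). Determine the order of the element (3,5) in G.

The order of (3,5) in Z_8 × Z_6 is lcm(ord(3) in Z_8, ord(5) in Z_6).
ord(3) = 8 and ord(5) = 6, so |⟨(3,5)⟩| = lcm(8, 6) = 24.

24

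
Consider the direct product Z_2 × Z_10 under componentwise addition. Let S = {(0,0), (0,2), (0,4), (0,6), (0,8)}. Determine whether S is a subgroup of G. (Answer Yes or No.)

|S| = 5 divides |G| = 20, consistent with Lagrange.
S contains the identity, every element's inverse is in S, and S is closed under +: it is a subgroup.
In fact S = ⟨(0,2)⟩.

Yes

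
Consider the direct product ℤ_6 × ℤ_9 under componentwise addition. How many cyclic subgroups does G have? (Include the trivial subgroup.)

16

Each element a generates a cyclic subgroup ⟨a⟩; distinct elements may generate the same one (a cyclic group of order d has φ(d) generators).
Cyclic subgroups by order — order 1: 1; order 2: 1; order 3: 4; order 6: 4; order 9: 3; order 18: 3.
Total: 16.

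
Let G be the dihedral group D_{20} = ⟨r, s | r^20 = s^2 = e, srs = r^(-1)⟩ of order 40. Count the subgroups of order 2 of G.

|G| = 40 and 2 | 40, so subgroups of order 2 are possible by Lagrange.
The subgroups of order 2 are: {e, r^10}; {e, r^10s}; {e, r^11s}; {e, r^12s}; … (21 in all).
So G has 21 subgroups of order 2.

21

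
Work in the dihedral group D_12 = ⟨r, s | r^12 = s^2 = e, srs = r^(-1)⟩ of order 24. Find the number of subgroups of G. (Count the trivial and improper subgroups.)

34

|G| = 24, so by Lagrange every subgroup order divides 24. Divisors: 1, 2, 3, 4, 6, 8, 12, 24.
Subgroups by order — order 1: 1; order 2: 13; order 3: 1; order 4: 7; order 6: 5; order 8: 3; order 12: 3; order 24: 1.
Total: 1 + 13 + 1 + 7 + 5 + 3 + 3 + 1 = 34.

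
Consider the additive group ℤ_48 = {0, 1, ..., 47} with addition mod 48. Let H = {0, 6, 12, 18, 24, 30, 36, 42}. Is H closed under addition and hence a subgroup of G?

Yes

|H| = 8 divides |G| = 48, consistent with Lagrange.
H contains the identity, every element's inverse is in H, and H is closed under +: it is a subgroup.
In fact H = ⟨6⟩.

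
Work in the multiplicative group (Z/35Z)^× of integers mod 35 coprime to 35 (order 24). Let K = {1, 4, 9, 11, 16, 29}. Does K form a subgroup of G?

Yes

|K| = 6 divides |G| = 24, consistent with Lagrange.
K contains the identity, every element's inverse is in K, and K is closed under ·: it is a subgroup.
In fact K = ⟨4⟩.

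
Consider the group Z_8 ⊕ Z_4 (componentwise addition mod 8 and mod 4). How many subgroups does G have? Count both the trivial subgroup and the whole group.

22

|G| = 32, so by Lagrange every subgroup order divides 32. Divisors: 1, 2, 4, 8, 16, 32.
Subgroups by order — order 1: 1; order 2: 3; order 4: 7; order 8: 7; order 16: 3; order 32: 1.
Total: 1 + 3 + 7 + 7 + 3 + 1 = 22.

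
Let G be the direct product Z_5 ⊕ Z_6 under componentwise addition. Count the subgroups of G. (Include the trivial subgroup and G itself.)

|G| = 30, so by Lagrange every subgroup order divides 30. Divisors: 1, 2, 3, 5, 6, 10, 15, 30.
Subgroups by order — order 1: 1; order 2: 1; order 3: 1; order 5: 1; order 6: 1; order 10: 1; order 15: 1; order 30: 1.
Total: 1 + 1 + 1 + 1 + 1 + 1 + 1 + 1 = 8.

8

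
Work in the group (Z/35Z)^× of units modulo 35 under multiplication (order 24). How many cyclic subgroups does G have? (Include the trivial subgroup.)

12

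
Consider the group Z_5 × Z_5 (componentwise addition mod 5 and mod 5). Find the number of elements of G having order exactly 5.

24

An element (a,b) has order lcm(ord(a), ord(b)); count pairs with lcm equal to 5.
Enumerating gives 24 such elements.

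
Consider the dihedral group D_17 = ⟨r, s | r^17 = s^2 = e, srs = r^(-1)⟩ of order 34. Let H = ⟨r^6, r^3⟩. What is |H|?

|⟨r^6⟩| = 17 and |⟨r^3⟩| = 17, so |H| is a multiple of lcm(17, 17) = 17 and divides |G| = 34.
Closing under the operation: H = {e, r, r^2, r^3, r^4, r^5, r^6, r^7, r^8, r^9, r^10, r^11, r^12, r^13, r^14, r^15, r^16}, so |H| = 17.

17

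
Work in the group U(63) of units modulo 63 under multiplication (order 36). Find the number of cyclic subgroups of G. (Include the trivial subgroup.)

A cyclic subgroup of order d is generated by each of its φ(d) elements of order d, so the cyclic subgroups of order d number (#elements of order d)/φ(d).
Cyclic subgroups by order — order 1: 1; order 2: 3; order 3: 4; order 6: 12.
Total: 20.

20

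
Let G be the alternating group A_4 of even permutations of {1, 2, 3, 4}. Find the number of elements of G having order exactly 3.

8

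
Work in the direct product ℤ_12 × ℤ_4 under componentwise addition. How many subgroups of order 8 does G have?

3

|G| = 48 and 8 | 48, so subgroups of order 8 are possible by Lagrange.
The subgroups of order 8 are: {(0,0), (0,1), (0,2), (0,3), (6,0), (6,1), (6,2), (6,3)}; {(0,0), (0,2), (3,0), (3,2), (6,0), (6,2), (9,0), (9,2)}; {(0,0), (0,2), (3,1), (3,3), (6,0), (6,2), (9,1), (9,3)}.
So G has 3 subgroups of order 8.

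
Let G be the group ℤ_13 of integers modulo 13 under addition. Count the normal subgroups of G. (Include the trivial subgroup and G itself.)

2

G is abelian, so every subgroup is normal.
G has 2 subgroups in total, hence 2 normal subgroups.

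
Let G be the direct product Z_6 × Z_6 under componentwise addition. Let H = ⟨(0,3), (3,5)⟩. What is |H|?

|⟨(0,3)⟩| = 2 and |⟨(3,5)⟩| = 6, so |H| is a multiple of lcm(2, 6) = 6 and divides |G| = 36.
Closing under the operation: H = {(0,0), (0,1), (0,2), (0,3), (0,4), (0,5), (3,0), (3,1), (3,2), (3,3), (3,4), (3,5)}, so |H| = 12.

12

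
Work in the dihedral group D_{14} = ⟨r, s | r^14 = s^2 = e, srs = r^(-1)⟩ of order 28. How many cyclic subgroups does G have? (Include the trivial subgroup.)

18

Group the elements of G by the cyclic subgroup they generate; each cyclic subgroup of order d accounts for φ(d) elements.
Cyclic subgroups by order — order 1: 1; order 2: 15; order 7: 1; order 14: 1.
Total: 18.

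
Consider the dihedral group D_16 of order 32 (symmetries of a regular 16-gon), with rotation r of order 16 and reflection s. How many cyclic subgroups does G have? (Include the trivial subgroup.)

21

A cyclic subgroup of order d is generated by each of its φ(d) elements of order d, so the cyclic subgroups of order d number (#elements of order d)/φ(d).
Cyclic subgroups by order — order 1: 1; order 2: 17; order 4: 1; order 8: 1; order 16: 1.
Total: 21.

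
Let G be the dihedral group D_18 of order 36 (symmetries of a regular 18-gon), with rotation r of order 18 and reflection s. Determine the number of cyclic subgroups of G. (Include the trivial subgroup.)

24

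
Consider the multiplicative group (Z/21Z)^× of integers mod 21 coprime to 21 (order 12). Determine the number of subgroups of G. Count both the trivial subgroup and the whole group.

10

|G| = 12, so by Lagrange every subgroup order divides 12. Divisors: 1, 2, 3, 4, 6, 12.
Subgroups by order — order 1: 1; order 2: 3; order 3: 1; order 4: 1; order 6: 3; order 12: 1.
Total: 1 + 3 + 1 + 1 + 3 + 1 = 10.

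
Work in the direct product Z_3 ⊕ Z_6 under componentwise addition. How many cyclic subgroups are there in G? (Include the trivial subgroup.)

Each element a generates a cyclic subgroup ⟨a⟩; distinct elements may generate the same one (a cyclic group of order d has φ(d) generators).
Cyclic subgroups by order — order 1: 1; order 2: 1; order 3: 4; order 6: 4.
Total: 10.

10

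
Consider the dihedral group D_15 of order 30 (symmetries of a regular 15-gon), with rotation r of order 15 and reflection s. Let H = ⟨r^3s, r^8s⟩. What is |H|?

|⟨r^3s⟩| = 2 and |⟨r^8s⟩| = 2, so |H| is a multiple of lcm(2, 2) = 2 and divides |G| = 30.
Closing under the operation: H = {e, r^5, r^10, r^3s, r^8s, r^13s}, so |H| = 6.

6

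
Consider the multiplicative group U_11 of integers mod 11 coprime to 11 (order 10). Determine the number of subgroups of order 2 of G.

1

|G| = 10 and 2 | 10, so subgroups of order 2 are possible by Lagrange.
The subgroups of order 2 are: {1, 10}.
So G has 1 subgroup of order 2.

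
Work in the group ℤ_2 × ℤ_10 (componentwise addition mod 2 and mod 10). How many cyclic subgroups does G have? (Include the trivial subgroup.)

Group the elements of G by the cyclic subgroup they generate; each cyclic subgroup of order d accounts for φ(d) elements.
Cyclic subgroups by order — order 1: 1; order 2: 3; order 5: 1; order 10: 3.
Total: 8.

8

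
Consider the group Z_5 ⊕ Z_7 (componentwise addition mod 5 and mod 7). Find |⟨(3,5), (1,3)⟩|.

|⟨(3,5)⟩| = 35 and |⟨(1,3)⟩| = 35, so |H| is a multiple of lcm(35, 35) = 35 and divides |G| = 35.
Closing {(3,5), (1,3)} under the group operation gives all of G, so |H| = 35.

35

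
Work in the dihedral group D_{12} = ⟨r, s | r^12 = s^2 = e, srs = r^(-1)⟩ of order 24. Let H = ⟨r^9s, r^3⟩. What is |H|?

|⟨r^9s⟩| = 2 and |⟨r^3⟩| = 4, so |H| is a multiple of lcm(2, 4) = 4 and divides |G| = 24.
Closing under the operation: H = {e, r^3, r^6, r^9, s, r^3s, r^6s, r^9s}, so |H| = 8.

8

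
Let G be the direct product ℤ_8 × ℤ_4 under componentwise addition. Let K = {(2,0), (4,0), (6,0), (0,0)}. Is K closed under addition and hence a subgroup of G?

|K| = 4 divides |G| = 32, consistent with Lagrange.
K contains the identity, every element's inverse is in K, and K is closed under +: it is a subgroup.
In fact K = ⟨(6,0)⟩.

Yes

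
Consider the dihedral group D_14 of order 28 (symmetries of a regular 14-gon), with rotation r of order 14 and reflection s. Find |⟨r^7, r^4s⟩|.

|⟨r^7⟩| = 2 and |⟨r^4s⟩| = 2, so |H| is a multiple of lcm(2, 2) = 2 and divides |G| = 28.
Closing under the operation: H = {e, r^7, r^4s, r^11s}, so |H| = 4.

4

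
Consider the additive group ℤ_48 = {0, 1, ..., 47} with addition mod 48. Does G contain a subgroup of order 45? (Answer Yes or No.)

No

45 does not divide |G| = 48, so by Lagrange no subgroup of order 45 exists.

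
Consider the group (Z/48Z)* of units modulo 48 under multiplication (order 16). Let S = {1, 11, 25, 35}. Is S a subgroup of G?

Yes

|S| = 4 divides |G| = 16, consistent with Lagrange.
S contains the identity, every element's inverse is in S, and S is closed under ·: it is a subgroup.
In fact S = ⟨11⟩.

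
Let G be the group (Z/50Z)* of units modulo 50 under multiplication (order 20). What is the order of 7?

4

Compute successive powers of 7 mod 50: 7, 49, 43, 1; 7^4 ≡ 1 (mod 50).
So |⟨7⟩| = 4.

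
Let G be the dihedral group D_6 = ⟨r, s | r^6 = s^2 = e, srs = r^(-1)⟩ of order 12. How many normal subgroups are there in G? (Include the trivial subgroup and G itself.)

7

G has 16 subgroups. Checking conjugation-invariance by order — order 1: 1/1 normal; order 2: 1/7 normal; order 3: 1/1 normal; order 4: 0/3 normal; order 6: 3/3 normal; order 12: 1/1 normal.
Total normal subgroups: 7.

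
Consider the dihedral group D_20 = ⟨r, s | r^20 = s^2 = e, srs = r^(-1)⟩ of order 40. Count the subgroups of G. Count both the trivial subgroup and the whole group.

|G| = 40, so by Lagrange every subgroup order divides 40. Divisors: 1, 2, 4, 5, 8, 10, 20, 40.
Subgroups by order — order 1: 1; order 2: 21; order 4: 11; order 5: 1; order 8: 5; order 10: 5; order 20: 3; order 40: 1.
Total: 1 + 21 + 11 + 1 + 5 + 5 + 3 + 1 = 48.

48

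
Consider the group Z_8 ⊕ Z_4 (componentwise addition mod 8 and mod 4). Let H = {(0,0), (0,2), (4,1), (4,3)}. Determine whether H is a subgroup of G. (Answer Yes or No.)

Yes

|H| = 4 divides |G| = 32, consistent with Lagrange.
H contains the identity, every element's inverse is in H, and H is closed under +: it is a subgroup.
In fact H = ⟨(4,3)⟩.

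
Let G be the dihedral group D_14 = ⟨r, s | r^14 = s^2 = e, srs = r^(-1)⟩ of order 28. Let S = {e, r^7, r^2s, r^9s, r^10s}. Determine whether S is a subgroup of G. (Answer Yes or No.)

|S| = 5 does not divide |G| = 28, so by Lagrange S is not a subgroup.

No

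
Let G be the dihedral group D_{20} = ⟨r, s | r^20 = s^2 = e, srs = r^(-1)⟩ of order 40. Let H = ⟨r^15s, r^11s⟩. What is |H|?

10

|⟨r^15s⟩| = 2 and |⟨r^11s⟩| = 2, so |H| is a multiple of lcm(2, 2) = 2 and divides |G| = 40.
Closing under the operation: H = {e, r^4, r^8, r^12, r^16, r^3s, r^7s, r^11s, r^15s, r^19s}, so |H| = 10.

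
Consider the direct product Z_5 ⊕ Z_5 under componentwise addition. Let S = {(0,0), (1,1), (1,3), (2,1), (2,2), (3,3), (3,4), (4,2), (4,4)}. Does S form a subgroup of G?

No

|S| = 9 does not divide |G| = 25, so by Lagrange S is not a subgroup.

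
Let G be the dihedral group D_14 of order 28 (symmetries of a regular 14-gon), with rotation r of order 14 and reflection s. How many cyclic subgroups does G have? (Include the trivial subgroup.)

Each element a generates a cyclic subgroup ⟨a⟩; distinct elements may generate the same one (a cyclic group of order d has φ(d) generators).
Cyclic subgroups by order — order 1: 1; order 2: 15; order 7: 1; order 14: 1.
Total: 18.

18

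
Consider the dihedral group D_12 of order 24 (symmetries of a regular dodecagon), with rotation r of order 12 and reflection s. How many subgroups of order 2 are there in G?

|G| = 24 and 2 | 24, so subgroups of order 2 are possible by Lagrange.
The subgroups of order 2 are: {e, r^10s}; {e, r^11s}; {e, r^2s}; {e, r^3s}; … (13 in all).
So G has 13 subgroups of order 2.

13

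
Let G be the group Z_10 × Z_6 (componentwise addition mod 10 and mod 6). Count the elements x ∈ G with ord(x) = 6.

6

An element (a,b) has order lcm(ord(a), ord(b)); count pairs with lcm equal to 6.
Enumerating gives 6 such elements.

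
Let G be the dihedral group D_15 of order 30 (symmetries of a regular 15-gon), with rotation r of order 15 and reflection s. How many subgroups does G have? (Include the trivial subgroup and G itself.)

28

|G| = 30, so by Lagrange every subgroup order divides 30. Divisors: 1, 2, 3, 5, 6, 10, 15, 30.
Subgroups by order — order 1: 1; order 2: 15; order 3: 1; order 5: 1; order 6: 5; order 10: 3; order 15: 1; order 30: 1.
Total: 1 + 15 + 1 + 1 + 5 + 3 + 1 + 1 = 28.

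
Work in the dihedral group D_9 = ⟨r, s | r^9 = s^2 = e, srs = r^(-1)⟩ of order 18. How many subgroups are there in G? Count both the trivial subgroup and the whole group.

|G| = 18, so by Lagrange every subgroup order divides 18. Divisors: 1, 2, 3, 6, 9, 18.
Subgroups by order — order 1: 1; order 2: 9; order 3: 1; order 6: 3; order 9: 1; order 18: 1.
Total: 1 + 9 + 1 + 3 + 1 + 1 = 16.

16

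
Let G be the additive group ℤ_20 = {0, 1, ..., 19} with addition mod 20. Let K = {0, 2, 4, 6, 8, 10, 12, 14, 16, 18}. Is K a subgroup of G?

|K| = 10 divides |G| = 20, consistent with Lagrange.
K contains the identity, every element's inverse is in K, and K is closed under +: it is a subgroup.
In fact K = ⟨2⟩.

Yes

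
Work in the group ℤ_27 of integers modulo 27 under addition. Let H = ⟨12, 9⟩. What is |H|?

9

|⟨12⟩| = 9 and |⟨9⟩| = 3, so |H| is a multiple of lcm(9, 3) = 9 and divides |G| = 27.
Closing under the operation: H = {0, 3, 6, 9, 12, 15, 18, 21, 24}, so |H| = 9.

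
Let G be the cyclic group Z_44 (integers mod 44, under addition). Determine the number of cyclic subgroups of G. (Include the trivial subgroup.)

A cyclic subgroup of order d is generated by each of its φ(d) elements of order d, so the cyclic subgroups of order d number (#elements of order d)/φ(d).
Cyclic subgroups by order — order 1: 1; order 2: 1; order 4: 1; order 11: 1; order 22: 1; order 44: 1.
Total: 6.

6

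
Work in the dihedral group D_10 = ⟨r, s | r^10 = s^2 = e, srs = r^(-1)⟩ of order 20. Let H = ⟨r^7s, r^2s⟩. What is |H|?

4

|⟨r^7s⟩| = 2 and |⟨r^2s⟩| = 2, so |H| is a multiple of lcm(2, 2) = 2 and divides |G| = 20.
Closing under the operation: H = {e, r^5, r^2s, r^7s}, so |H| = 4.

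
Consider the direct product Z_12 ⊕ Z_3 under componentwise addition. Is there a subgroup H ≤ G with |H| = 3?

Yes

3 | 36. A subgroup of order 3 is {(0,0), (0,1), (0,2)}.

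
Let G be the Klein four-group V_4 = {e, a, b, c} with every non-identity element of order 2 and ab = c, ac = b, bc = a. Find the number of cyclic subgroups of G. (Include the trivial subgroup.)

4

Group the elements of G by the cyclic subgroup they generate; each cyclic subgroup of order d accounts for φ(d) elements.
Cyclic subgroups by order — order 1: 1; order 2: 3.
Total: 4.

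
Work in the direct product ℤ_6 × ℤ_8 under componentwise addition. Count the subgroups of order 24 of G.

|G| = 48 and 24 | 48, so subgroups of order 24 are possible by Lagrange.
The subgroups of order 24 are: {(0,0), (0,1), (0,2), (0,3), (0,4), (0,5), (0,6), (0,7), (2,0), (2,1), (2,2), (2,3), (2,4), (2,5), (2,6), (2,7), (4,0), (4,1), (4,2), (4,3), (4,4), (4,5), (4,6), (4,7)}; {(0,0), (0,2), (0,4), (0,6), (1,0), (1,2), (1,4), (1,6), (2,0), (2,2), (2,4), (2,6), (3,0), (3,2), (3,4), (3,6), (4,0), (4,2), (4,4), (4,6), (5,0), (5,2), (5,4), (5,6)}; {(0,0), (0,2), (0,4), (0,6), (1,1), (1,3), (1,5), (1,7), (2,0), (2,2), (2,4), (2,6), (3,1), (3,3), (3,5), (3,7), (4,0), (4,2), (4,4), (4,6), (5,1), (5,3), (5,5), (5,7)}.
So G has 3 subgroups of order 24.

3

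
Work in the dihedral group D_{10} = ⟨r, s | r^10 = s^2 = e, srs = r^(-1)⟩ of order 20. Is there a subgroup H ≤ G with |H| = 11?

No

11 does not divide |G| = 20, so by Lagrange no subgroup of order 11 exists.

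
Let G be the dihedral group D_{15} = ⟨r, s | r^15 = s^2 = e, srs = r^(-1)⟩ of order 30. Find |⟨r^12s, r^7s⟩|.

|⟨r^12s⟩| = 2 and |⟨r^7s⟩| = 2, so |H| is a multiple of lcm(2, 2) = 2 and divides |G| = 30.
Closing under the operation: H = {e, r^5, r^10, r^2s, r^7s, r^12s}, so |H| = 6.

6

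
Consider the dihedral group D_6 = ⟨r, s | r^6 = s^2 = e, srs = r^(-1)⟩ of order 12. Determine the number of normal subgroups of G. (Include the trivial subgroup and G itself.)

G has 16 subgroups. Checking conjugation-invariance by order — order 1: 1/1 normal; order 2: 1/7 normal; order 3: 1/1 normal; order 4: 0/3 normal; order 6: 3/3 normal; order 12: 1/1 normal.
Total normal subgroups: 7.

7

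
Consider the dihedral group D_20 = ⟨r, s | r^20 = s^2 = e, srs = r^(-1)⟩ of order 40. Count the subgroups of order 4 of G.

11

|G| = 40 and 4 | 40, so subgroups of order 4 are possible by Lagrange.
The subgroups of order 4 are: {e, r^10, s, r^10s}; {e, r^10, rs, r^11s}; {e, r^10, r^2s, r^12s}; {e, r^10, r^3s, r^13s}; … (11 in all).
So G has 11 subgroups of order 4.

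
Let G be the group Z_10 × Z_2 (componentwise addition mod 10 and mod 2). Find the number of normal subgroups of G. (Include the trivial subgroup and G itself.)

G is abelian, so every subgroup is normal.
G has 10 subgroups in total, hence 10 normal subgroups.

10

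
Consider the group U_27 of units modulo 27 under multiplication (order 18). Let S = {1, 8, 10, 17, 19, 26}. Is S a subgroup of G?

|S| = 6 divides |G| = 18, consistent with Lagrange.
S contains the identity, every element's inverse is in S, and S is closed under ·: it is a subgroup.
In fact S = ⟨17⟩.

Yes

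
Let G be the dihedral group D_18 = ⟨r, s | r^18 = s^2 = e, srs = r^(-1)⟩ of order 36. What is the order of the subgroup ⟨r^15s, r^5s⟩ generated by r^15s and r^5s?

18

|⟨r^15s⟩| = 2 and |⟨r^5s⟩| = 2, so |H| is a multiple of lcm(2, 2) = 2 and divides |G| = 36.
Closing under the operation: H = {e, r^2, r^4, r^6, r^8, r^10, r^12, r^14, r^16, rs, r^3s, r^5s, r^7s, r^9s, r^11s, r^13s, r^15s, r^17s}, so |H| = 18.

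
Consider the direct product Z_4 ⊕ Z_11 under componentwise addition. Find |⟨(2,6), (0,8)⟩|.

22

|⟨(2,6)⟩| = 22 and |⟨(0,8)⟩| = 11, so |H| is a multiple of lcm(22, 11) = 22 and divides |G| = 44.
Closing under the operation: H = {(0,0), (0,1), (0,2), (0,3), (0,4), (0,5), (0,6), (0,7), (0,8), (0,9), (0,10), (2,0), (2,1), (2,2), (2,3), (2,4), (2,5), (2,6), (2,7), (2,8), (2,9), (2,10)}, so |H| = 22.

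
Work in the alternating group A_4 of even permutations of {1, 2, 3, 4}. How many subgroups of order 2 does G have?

3

|G| = 12 and 2 | 12, so subgroups of order 2 are possible by Lagrange.
The subgroups of order 2 are: {e, (1 2)(3 4)}; {e, (1 3)(2 4)}; {e, (1 4)(2 3)}.
So G has 3 subgroups of order 2.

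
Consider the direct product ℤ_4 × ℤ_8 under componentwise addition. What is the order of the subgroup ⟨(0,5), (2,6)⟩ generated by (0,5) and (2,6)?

16

|⟨(0,5)⟩| = 8 and |⟨(2,6)⟩| = 4, so |H| is a multiple of lcm(8, 4) = 8 and divides |G| = 32.
Closing under the operation: H = {(0,0), (0,1), (0,2), (0,3), (0,4), (0,5), (0,6), (0,7), (2,0), (2,1), (2,2), (2,3), (2,4), (2,5), (2,6), (2,7)}, so |H| = 16.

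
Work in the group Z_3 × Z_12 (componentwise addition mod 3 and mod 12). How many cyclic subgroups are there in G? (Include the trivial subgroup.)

15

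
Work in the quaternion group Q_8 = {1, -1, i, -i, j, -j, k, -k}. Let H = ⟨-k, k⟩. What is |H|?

|⟨-k⟩| = 4 and |⟨k⟩| = 4, so |H| is a multiple of lcm(4, 4) = 4 and divides |G| = 8.
Closing under the operation: H = {1, -1, k, -k}, so |H| = 4.

4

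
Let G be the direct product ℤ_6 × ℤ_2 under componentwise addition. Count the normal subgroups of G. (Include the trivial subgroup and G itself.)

G is abelian, so every subgroup is normal.
G has 10 subgroups in total, hence 10 normal subgroups.

10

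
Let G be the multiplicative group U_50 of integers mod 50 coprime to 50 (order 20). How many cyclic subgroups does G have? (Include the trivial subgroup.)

6

A cyclic subgroup of order d is generated by each of its φ(d) elements of order d, so the cyclic subgroups of order d number (#elements of order d)/φ(d).
Cyclic subgroups by order — order 1: 1; order 2: 1; order 4: 1; order 5: 1; order 10: 1; order 20: 1.
Total: 6.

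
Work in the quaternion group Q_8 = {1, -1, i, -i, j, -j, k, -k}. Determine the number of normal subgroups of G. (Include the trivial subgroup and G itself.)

G has 6 subgroups. Checking conjugation-invariance by order — order 1: 1/1 normal; order 2: 1/1 normal; order 4: 3/3 normal; order 8: 1/1 normal.
Total normal subgroups: 6.

6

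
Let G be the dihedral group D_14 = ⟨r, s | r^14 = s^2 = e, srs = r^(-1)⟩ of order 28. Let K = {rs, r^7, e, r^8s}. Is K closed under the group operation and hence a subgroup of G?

|K| = 4 divides |G| = 28, consistent with Lagrange.
K contains the identity, every element's inverse is in K, and K is closed under ·: it is a subgroup.

Yes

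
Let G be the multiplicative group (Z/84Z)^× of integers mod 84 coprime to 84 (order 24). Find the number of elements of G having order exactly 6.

Enumerating element orders in G gives 14 elements of order 6.

14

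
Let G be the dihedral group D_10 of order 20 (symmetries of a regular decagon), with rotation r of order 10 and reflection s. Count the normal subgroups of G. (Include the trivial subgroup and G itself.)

7

G has 22 subgroups. Checking conjugation-invariance by order — order 1: 1/1 normal; order 2: 1/11 normal; order 4: 0/5 normal; order 5: 1/1 normal; order 10: 3/3 normal; order 20: 1/1 normal.
Total normal subgroups: 7.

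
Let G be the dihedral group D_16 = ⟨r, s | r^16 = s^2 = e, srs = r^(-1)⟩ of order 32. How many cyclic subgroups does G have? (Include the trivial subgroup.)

A cyclic subgroup of order d is generated by each of its φ(d) elements of order d, so the cyclic subgroups of order d number (#elements of order d)/φ(d).
Cyclic subgroups by order — order 1: 1; order 2: 17; order 4: 1; order 8: 1; order 16: 1.
Total: 21.

21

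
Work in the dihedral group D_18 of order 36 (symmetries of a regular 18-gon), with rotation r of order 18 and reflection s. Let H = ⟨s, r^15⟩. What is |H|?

12

|⟨s⟩| = 2 and |⟨r^15⟩| = 6, so |H| is a multiple of lcm(2, 6) = 6 and divides |G| = 36.
Closing under the operation: H = {e, r^3, r^6, r^9, r^12, r^15, s, r^3s, r^6s, r^9s, r^12s, r^15s}, so |H| = 12.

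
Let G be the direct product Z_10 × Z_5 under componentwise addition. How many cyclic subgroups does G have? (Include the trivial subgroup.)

14

Group the elements of G by the cyclic subgroup they generate; each cyclic subgroup of order d accounts for φ(d) elements.
Cyclic subgroups by order — order 1: 1; order 2: 1; order 5: 6; order 10: 6.
Total: 14.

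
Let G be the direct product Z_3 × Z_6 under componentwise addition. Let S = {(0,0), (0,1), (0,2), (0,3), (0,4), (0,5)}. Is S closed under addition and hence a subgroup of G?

Yes

|S| = 6 divides |G| = 18, consistent with Lagrange.
S contains the identity, every element's inverse is in S, and S is closed under +: it is a subgroup.
In fact S = ⟨(0,1)⟩.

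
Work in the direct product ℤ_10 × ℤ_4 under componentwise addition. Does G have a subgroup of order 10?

Yes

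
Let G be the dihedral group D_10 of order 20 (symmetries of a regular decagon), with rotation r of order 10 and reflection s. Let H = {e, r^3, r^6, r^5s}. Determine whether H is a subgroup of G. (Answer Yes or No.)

No

r^6 ∈ H but its inverse r^4 ∉ H, so H is not a subgroup.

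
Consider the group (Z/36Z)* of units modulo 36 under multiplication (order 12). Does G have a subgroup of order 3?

Yes

3 | 12. A subgroup of order 3 is {1, 13, 25}.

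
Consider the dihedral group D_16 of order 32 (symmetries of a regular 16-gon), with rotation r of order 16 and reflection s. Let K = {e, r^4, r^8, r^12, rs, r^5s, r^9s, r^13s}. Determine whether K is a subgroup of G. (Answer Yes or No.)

Yes

|K| = 8 divides |G| = 32, consistent with Lagrange.
K contains the identity, every element's inverse is in K, and K is closed under ·: it is a subgroup.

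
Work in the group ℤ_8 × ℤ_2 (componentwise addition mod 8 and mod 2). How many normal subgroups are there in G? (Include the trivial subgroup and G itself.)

11

G is abelian, so every subgroup is normal.
G has 11 subgroups in total, hence 11 normal subgroups.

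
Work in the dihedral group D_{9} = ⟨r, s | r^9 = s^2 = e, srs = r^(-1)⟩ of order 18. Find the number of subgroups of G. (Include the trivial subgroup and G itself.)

|G| = 18, so by Lagrange every subgroup order divides 18. Divisors: 1, 2, 3, 6, 9, 18.
Subgroups by order — order 1: 1; order 2: 9; order 3: 1; order 6: 3; order 9: 1; order 18: 1.
Total: 1 + 9 + 1 + 3 + 1 + 1 = 16.

16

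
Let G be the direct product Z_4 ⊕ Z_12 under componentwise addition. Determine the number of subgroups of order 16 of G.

|G| = 48 and 16 | 48, so subgroups of order 16 are possible by Lagrange.
The subgroups of order 16 are: {(0,0), (0,3), (0,6), (0,9), (1,0), (1,3), (1,6), (1,9), (2,0), (2,3), (2,6), (2,9), (3,0), (3,3), (3,6), (3,9)}.
So G has 1 subgroup of order 16.

1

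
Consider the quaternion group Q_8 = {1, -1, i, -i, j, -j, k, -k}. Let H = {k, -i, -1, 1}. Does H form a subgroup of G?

No

k ∈ H but its inverse -k ∉ H, so H is not a subgroup.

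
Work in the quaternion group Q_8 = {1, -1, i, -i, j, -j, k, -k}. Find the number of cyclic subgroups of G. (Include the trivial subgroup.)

5

Group the elements of G by the cyclic subgroup they generate; each cyclic subgroup of order d accounts for φ(d) elements.
Cyclic subgroups by order — order 1: 1; order 2: 1; order 4: 3.
Total: 5.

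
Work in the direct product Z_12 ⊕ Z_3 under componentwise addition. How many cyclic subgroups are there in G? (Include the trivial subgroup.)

15

Each element a generates a cyclic subgroup ⟨a⟩; distinct elements may generate the same one (a cyclic group of order d has φ(d) generators).
Cyclic subgroups by order — order 1: 1; order 2: 1; order 3: 4; order 4: 1; order 6: 4; order 12: 4.
Total: 15.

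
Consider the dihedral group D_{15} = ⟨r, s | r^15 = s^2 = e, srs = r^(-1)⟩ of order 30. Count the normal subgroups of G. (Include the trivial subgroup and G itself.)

G has 28 subgroups. Checking conjugation-invariance by order — order 1: 1/1 normal; order 2: 0/15 normal; order 3: 1/1 normal; order 5: 1/1 normal; order 6: 0/5 normal; order 10: 0/3 normal; order 15: 1/1 normal; order 30: 1/1 normal.
Total normal subgroups: 5.

5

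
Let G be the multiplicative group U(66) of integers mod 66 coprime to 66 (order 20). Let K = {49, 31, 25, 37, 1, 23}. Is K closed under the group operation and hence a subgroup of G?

|K| = 6 does not divide |G| = 20, so by Lagrange K is not a subgroup.

No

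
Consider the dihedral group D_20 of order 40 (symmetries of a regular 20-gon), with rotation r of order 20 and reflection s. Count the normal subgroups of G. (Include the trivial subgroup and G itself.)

G has 48 subgroups. Checking conjugation-invariance by order — order 1: 1/1 normal; order 2: 1/21 normal; order 4: 1/11 normal; order 5: 1/1 normal; order 8: 0/5 normal; order 10: 1/5 normal; order 20: 3/3 normal; order 40: 1/1 normal.
Total normal subgroups: 9.

9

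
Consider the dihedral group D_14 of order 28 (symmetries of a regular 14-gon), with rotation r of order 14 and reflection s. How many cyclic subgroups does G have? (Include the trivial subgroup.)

Group the elements of G by the cyclic subgroup they generate; each cyclic subgroup of order d accounts for φ(d) elements.
Cyclic subgroups by order — order 1: 1; order 2: 15; order 7: 1; order 14: 1.
Total: 18.

18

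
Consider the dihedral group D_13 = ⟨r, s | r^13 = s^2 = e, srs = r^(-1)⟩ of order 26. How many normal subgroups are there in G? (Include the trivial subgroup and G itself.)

G has 16 subgroups. Checking conjugation-invariance by order — order 1: 1/1 normal; order 2: 0/13 normal; order 13: 1/1 normal; order 26: 1/1 normal.
Total normal subgroups: 3.

3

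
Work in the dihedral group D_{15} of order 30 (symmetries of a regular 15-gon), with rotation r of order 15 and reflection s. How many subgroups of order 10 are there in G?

3

|G| = 30 and 10 | 30, so subgroups of order 10 are possible by Lagrange.
The subgroups of order 10 are: {e, r^3, r^6, r^9, r^12, rs, r^4s, r^7s, r^10s, r^13s}; {e, r^3, r^6, r^9, r^12, r^2s, r^5s, r^8s, r^11s, r^14s}; {e, r^3, r^6, r^9, r^12, s, r^3s, r^6s, r^9s, r^12s}.
So G has 3 subgroups of order 10.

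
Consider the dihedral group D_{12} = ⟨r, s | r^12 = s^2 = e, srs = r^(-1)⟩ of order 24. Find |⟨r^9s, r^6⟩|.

4

|⟨r^9s⟩| = 2 and |⟨r^6⟩| = 2, so |H| is a multiple of lcm(2, 2) = 2 and divides |G| = 24.
Closing under the operation: H = {e, r^6, r^3s, r^9s}, so |H| = 4.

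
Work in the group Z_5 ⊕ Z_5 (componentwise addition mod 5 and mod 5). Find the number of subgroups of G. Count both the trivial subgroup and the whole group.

|G| = 25, so by Lagrange every subgroup order divides 25. Divisors: 1, 5, 25.
Subgroups by order — order 1: 1; order 5: 6; order 25: 1.
Total: 1 + 6 + 1 = 8.

8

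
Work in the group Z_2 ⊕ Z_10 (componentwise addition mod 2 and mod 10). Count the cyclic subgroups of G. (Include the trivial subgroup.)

8

Group the elements of G by the cyclic subgroup they generate; each cyclic subgroup of order d accounts for φ(d) elements.
Cyclic subgroups by order — order 1: 1; order 2: 3; order 5: 1; order 10: 3.
Total: 8.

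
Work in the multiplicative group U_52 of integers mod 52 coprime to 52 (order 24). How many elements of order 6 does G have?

6

The elements of order 6 are: 3, 17, 23, 35, 43, 49.
That's 6.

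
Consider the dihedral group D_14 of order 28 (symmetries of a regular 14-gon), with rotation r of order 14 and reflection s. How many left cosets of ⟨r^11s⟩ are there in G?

|⟨r^11s⟩| = 2 and |G| = 28.
By Lagrange, [G : H] = |G|/|H| = 28/2 = 14.

14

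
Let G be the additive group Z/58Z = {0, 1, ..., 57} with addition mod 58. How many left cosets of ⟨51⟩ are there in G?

1

|⟨51⟩| = 58 and |G| = 58.
By Lagrange, [G : H] = |G|/|H| = 58/58 = 1.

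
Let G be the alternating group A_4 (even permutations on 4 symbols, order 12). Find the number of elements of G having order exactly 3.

8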